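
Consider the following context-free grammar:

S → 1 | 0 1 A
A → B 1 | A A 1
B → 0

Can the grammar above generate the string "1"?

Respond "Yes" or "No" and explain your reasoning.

Yes - a valid derivation exists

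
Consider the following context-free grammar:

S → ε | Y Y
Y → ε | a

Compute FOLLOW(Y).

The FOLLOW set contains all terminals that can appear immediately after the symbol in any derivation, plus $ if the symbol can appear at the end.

We compute FOLLOW(Y) using the standard algorithm.
FOLLOW(S) starts with {$}.
FIRST(S) = {a, ε}
FIRST(Y) = {a, ε}
FOLLOW(S) = {$}
FOLLOW(Y) = {$, a}
Therefore, FOLLOW(Y) = {$, a}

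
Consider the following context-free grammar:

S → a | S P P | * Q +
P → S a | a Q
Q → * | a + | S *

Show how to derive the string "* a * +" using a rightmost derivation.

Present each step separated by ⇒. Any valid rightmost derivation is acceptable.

S ⇒ * Q + ⇒ * S * + ⇒ * a * +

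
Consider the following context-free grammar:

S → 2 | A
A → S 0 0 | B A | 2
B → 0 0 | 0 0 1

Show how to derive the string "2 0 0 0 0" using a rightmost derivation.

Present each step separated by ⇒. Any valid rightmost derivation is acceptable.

S ⇒ A ⇒ S 0 0 ⇒ A 0 0 ⇒ S 0 0 0 0 ⇒ 2 0 0 0 0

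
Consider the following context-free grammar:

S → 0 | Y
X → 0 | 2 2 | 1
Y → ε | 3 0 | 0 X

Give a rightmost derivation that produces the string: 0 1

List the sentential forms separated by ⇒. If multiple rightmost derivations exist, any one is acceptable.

S ⇒ Y ⇒ 0 X ⇒ 0 1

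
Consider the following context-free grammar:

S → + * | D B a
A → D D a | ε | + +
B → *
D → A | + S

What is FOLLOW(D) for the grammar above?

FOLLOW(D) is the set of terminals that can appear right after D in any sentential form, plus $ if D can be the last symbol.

We compute FOLLOW(D) using the standard algorithm.
FOLLOW(S) starts with {$}.
FIRST(A) = {+, a, ε}
FIRST(B) = {*}
FIRST(D) = {+, a, ε}
FIRST(S) = {*, +, a}
FOLLOW(A) = {*, +, a}
FOLLOW(B) = {a}
FOLLOW(D) = {*, +, a}
FOLLOW(S) = {$, *, +, a}
Therefore, FOLLOW(D) = {*, +, a}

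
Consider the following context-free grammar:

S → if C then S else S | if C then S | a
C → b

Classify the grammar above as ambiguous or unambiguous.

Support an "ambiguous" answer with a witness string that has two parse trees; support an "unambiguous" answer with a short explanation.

Ambiguous - the string 'if b then if b then if b then a else a else a' has two distinct parse trees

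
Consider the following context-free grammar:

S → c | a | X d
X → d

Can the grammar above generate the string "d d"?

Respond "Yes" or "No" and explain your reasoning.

Yes - a valid derivation exists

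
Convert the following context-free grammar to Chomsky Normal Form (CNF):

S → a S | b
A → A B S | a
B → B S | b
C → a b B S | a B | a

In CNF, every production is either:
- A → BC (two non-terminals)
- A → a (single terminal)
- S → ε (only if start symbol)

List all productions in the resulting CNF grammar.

TA → a; S → b; A → a; B → b; TB → b; C → a; S → TA S; A → A X0; X0 → B S; B → B S; C → TA X1; X1 → TB X2; X2 → B S; C → TA B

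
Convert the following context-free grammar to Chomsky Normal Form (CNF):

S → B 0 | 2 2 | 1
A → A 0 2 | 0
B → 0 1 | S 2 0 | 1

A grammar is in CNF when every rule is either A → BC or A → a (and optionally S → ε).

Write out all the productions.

T0 → 0; T2 → 2; S → 1; A → 0; T1 → 1; B → 1; S → B T0; S → T2 T2; A → A X0; X0 → T0 T2; B → T0 T1; B → S X1; X1 → T2 T0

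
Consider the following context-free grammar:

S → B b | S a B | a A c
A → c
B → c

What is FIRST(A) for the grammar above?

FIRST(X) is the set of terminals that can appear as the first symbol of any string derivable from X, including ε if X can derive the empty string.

We compute FIRST(A) using the standard algorithm.
FIRST(A) = {c}
FIRST(B) = {c}
FIRST(S) = {a, c}
Therefore, FIRST(A) = {c}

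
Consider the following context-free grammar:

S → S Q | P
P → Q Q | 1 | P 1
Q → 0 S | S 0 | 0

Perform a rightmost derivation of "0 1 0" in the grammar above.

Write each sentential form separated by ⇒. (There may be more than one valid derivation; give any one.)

S ⇒ P ⇒ Q Q ⇒ Q S 0 ⇒ Q P 0 ⇒ Q 1 0 ⇒ 0 1 0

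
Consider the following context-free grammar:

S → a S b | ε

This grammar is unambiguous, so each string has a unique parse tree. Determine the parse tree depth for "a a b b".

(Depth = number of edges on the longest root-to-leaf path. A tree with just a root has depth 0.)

3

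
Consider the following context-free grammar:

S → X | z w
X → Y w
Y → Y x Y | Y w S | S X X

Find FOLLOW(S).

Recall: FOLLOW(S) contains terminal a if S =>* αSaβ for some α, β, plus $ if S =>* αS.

We compute FOLLOW(S) using the standard algorithm.
FOLLOW(S) starts with {$}.
FIRST(S) = {z}
FIRST(X) = {z}
FIRST(Y) = {z}
FOLLOW(S) = {$, w, x, z}
FOLLOW(X) = {$, w, x, z}
FOLLOW(Y) = {w, x}
Therefore, FOLLOW(S) = {$, w, x, z}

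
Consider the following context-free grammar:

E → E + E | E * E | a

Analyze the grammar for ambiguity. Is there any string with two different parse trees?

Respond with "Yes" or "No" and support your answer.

Yes - the string 'a + a * a + a' has two distinct parse trees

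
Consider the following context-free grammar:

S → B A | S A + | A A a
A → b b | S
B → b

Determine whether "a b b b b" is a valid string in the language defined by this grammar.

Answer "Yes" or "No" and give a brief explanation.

No - no valid derivation exists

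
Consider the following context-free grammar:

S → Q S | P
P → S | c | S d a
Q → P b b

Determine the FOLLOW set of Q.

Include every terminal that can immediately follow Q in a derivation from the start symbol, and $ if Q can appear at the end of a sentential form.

We compute FOLLOW(Q) using the standard algorithm.
FOLLOW(S) starts with {$}.
FIRST(P) = {c}
FIRST(Q) = {c}
FIRST(S) = {c}
FOLLOW(P) = {$, b, d}
FOLLOW(Q) = {c}
FOLLOW(S) = {$, b, d}
Therefore, FOLLOW(Q) = {c}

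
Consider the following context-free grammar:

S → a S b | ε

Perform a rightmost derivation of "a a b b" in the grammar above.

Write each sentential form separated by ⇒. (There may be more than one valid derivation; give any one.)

S ⇒ a S b ⇒ a a S b b ⇒ a a b b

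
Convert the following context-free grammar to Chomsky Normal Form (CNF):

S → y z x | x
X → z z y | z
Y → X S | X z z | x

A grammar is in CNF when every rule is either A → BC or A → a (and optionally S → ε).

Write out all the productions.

TY → y; TZ → z; TX → x; S → x; X → z; Y → x; S → TY X0; X0 → TZ TX; X → TZ X1; X1 → TZ TY; Y → X S; Y → X X2; X2 → TZ TZ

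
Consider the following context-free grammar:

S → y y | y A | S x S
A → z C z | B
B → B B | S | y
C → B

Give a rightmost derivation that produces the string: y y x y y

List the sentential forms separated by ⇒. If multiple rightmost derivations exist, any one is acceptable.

S ⇒ S x S ⇒ S x y y ⇒ y y x y y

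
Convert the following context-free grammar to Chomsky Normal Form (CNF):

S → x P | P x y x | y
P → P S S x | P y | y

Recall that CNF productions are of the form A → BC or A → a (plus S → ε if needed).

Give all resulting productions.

TX → x; TY → y; S → y; P → y; S → TX P; S → P X0; X0 → TX X1; X1 → TY TX; P → P X2; X2 → S X3; X3 → S TX; P → P TY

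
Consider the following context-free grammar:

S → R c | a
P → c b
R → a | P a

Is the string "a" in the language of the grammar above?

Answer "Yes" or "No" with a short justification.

Yes - a valid derivation exists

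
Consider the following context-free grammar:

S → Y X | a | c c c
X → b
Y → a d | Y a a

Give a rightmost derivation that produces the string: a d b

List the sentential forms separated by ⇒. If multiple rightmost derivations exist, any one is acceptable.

S ⇒ Y X ⇒ Y b ⇒ a d b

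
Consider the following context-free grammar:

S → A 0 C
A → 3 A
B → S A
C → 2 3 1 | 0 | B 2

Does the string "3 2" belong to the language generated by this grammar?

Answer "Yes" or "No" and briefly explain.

No - no valid derivation exists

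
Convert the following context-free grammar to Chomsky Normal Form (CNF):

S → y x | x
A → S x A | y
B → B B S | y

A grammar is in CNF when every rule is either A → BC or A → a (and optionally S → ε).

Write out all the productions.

TY → y; TX → x; S → x; A → y; B → y; S → TY TX; A → S X0; X0 → TX A; B → B X1; X1 → B S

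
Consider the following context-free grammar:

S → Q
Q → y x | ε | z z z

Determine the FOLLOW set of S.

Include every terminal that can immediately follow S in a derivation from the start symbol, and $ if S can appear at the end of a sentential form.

We compute FOLLOW(S) using the standard algorithm.
FOLLOW(S) starts with {$}.
FIRST(Q) = {y, z, ε}
FIRST(S) = {y, z, ε}
FOLLOW(Q) = {$}
FOLLOW(S) = {$}
Therefore, FOLLOW(S) = {$}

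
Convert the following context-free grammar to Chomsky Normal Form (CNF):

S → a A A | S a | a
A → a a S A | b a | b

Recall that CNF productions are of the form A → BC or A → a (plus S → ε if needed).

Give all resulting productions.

TA → a; S → a; TB → b; A → b; S → TA X0; X0 → A A; S → S TA; A → TA X1; X1 → TA X2; X2 → S A; A → TB TA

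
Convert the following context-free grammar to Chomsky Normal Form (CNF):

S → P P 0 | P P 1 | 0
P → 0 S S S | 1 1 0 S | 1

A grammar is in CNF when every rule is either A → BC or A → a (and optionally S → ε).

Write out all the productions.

T0 → 0; T1 → 1; S → 0; P → 1; S → P X0; X0 → P T0; S → P X1; X1 → P T1; P → T0 X2; X2 → S X3; X3 → S S; P → T1 X4; X4 → T1 X5; X5 → T0 S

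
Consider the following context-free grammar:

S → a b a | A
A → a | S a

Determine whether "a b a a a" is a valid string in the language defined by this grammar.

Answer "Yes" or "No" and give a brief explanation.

Yes - a valid derivation exists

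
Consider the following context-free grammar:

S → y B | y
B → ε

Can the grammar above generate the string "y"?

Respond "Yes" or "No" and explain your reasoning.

Yes - a valid derivation exists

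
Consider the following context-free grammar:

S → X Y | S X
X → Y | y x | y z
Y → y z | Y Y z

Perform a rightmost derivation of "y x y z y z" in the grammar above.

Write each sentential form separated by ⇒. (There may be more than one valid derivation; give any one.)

S ⇒ S X ⇒ S y z ⇒ X Y y z ⇒ X y z y z ⇒ y x y z y z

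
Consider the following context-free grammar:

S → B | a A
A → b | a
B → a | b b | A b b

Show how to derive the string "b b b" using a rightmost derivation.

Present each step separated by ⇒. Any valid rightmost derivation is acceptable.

S ⇒ B ⇒ A b b ⇒ b b b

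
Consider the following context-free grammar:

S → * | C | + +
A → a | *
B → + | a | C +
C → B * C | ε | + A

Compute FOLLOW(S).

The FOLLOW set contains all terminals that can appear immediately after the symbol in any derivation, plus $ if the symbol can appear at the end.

We compute FOLLOW(S) using the standard algorithm.
FOLLOW(S) starts with {$}.
FIRST(A) = {*, a}
FIRST(B) = {+, a}
FIRST(C) = {+, a, ε}
FIRST(S) = {*, +, a, ε}
FOLLOW(A) = {$, +}
FOLLOW(B) = {*}
FOLLOW(C) = {$, +}
FOLLOW(S) = {$}
Therefore, FOLLOW(S) = {$}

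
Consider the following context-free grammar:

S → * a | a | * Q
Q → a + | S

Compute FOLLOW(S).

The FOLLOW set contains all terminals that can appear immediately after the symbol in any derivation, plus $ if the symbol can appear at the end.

We compute FOLLOW(S) using the standard algorithm.
FOLLOW(S) starts with {$}.
FIRST(Q) = {*, a}
FIRST(S) = {*, a}
FOLLOW(Q) = {$}
FOLLOW(S) = {$}
Therefore, FOLLOW(S) = {$}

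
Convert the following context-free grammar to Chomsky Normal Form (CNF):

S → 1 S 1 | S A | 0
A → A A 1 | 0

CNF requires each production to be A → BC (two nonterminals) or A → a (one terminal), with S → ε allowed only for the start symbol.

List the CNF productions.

T1 → 1; S → 0; A → 0; S → T1 X0; X0 → S T1; S → S A; A → A X1; X1 → A T1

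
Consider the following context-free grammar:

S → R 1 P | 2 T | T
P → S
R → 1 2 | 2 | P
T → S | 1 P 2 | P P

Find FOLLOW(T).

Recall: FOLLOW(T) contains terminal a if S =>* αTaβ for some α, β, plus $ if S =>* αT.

We compute FOLLOW(T) using the standard algorithm.
FOLLOW(S) starts with {$}.
FIRST(P) = {1, 2}
FIRST(R) = {1, 2}
FIRST(S) = {1, 2}
FIRST(T) = {1, 2}
FOLLOW(P) = {$, 1, 2}
FOLLOW(R) = {1}
FOLLOW(S) = {$, 1, 2}
FOLLOW(T) = {$, 1, 2}
Therefore, FOLLOW(T) = {$, 1, 2}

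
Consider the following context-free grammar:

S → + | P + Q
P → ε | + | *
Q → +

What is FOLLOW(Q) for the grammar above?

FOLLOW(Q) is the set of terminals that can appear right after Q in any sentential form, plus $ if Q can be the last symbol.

We compute FOLLOW(Q) using the standard algorithm.
FOLLOW(S) starts with {$}.
FIRST(P) = {*, +, ε}
FIRST(Q) = {+}
FIRST(S) = {*, +}
FOLLOW(P) = {+}
FOLLOW(Q) = {$}
FOLLOW(S) = {$}
Therefore, FOLLOW(Q) = {$}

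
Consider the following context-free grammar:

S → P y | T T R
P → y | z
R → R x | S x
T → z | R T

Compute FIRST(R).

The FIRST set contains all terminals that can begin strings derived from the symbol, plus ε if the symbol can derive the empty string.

We compute FIRST(R) using the standard algorithm.
FIRST(P) = {y, z}
FIRST(R) = {y, z}
FIRST(S) = {y, z}
FIRST(T) = {y, z}
Therefore, FIRST(R) = {y, z}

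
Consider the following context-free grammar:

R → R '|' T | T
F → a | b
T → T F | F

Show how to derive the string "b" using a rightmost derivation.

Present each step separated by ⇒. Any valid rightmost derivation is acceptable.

R ⇒ T ⇒ F ⇒ b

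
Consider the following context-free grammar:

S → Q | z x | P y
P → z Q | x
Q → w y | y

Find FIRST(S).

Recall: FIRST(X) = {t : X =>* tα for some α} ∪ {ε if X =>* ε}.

We compute FIRST(S) using the standard algorithm.
FIRST(P) = {x, z}
FIRST(Q) = {w, y}
FIRST(S) = {w, x, y, z}
Therefore, FIRST(S) = {w, x, y, z}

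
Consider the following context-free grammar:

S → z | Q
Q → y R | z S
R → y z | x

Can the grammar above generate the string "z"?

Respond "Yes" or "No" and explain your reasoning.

Yes - a valid derivation exists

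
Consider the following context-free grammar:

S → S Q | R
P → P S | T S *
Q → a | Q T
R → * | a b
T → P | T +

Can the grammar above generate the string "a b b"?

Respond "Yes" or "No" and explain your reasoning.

No - no valid derivation exists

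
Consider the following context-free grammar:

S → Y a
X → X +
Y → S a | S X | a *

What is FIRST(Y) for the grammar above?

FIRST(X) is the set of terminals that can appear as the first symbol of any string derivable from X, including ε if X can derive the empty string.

We compute FIRST(Y) using the standard algorithm.
FIRST(S) = {a}
FIRST(X) = {}
FIRST(Y) = {a}
Therefore, FIRST(Y) = {a}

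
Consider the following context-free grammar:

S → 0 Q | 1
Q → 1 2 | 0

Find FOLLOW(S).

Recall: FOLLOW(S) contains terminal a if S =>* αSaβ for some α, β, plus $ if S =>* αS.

We compute FOLLOW(S) using the standard algorithm.
FOLLOW(S) starts with {$}.
FIRST(Q) = {0, 1}
FIRST(S) = {0, 1}
FOLLOW(Q) = {$}
FOLLOW(S) = {$}
Therefore, FOLLOW(S) = {$}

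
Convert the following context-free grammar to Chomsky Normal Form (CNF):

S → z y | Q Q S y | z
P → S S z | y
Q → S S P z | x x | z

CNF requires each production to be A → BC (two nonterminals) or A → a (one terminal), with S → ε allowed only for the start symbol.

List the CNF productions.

TZ → z; TY → y; S → z; P → y; TX → x; Q → z; S → TZ TY; S → Q X0; X0 → Q X1; X1 → S TY; P → S X2; X2 → S TZ; Q → S X3; X3 → S X4; X4 → P TZ; Q → TX TX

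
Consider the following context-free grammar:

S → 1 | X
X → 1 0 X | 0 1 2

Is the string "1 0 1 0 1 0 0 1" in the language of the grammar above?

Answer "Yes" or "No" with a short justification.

No - no valid derivation exists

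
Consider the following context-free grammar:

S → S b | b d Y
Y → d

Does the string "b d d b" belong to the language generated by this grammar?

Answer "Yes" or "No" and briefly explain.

Yes - a valid derivation exists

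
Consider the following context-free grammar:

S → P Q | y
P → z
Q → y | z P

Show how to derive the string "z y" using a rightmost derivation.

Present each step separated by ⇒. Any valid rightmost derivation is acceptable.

S ⇒ P Q ⇒ P y ⇒ z y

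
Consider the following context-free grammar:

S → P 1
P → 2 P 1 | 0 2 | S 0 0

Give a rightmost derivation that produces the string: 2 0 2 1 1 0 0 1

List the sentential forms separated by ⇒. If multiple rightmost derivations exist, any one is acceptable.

S ⇒ P 1 ⇒ S 0 0 1 ⇒ P 1 0 0 1 ⇒ 2 P 1 1 0 0 1 ⇒ 2 0 2 1 1 0 0 1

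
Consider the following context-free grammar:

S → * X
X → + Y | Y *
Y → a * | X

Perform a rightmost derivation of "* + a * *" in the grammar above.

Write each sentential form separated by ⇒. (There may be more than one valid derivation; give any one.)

S ⇒ * X ⇒ * + Y ⇒ * + X ⇒ * + Y * ⇒ * + a * *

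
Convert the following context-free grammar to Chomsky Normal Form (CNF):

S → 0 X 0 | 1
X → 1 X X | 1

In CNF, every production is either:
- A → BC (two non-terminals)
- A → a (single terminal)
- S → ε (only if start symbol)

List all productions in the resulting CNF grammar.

T0 → 0; S → 1; T1 → 1; X → 1; S → T0 X0; X0 → X T0; X → T1 X1; X1 → X X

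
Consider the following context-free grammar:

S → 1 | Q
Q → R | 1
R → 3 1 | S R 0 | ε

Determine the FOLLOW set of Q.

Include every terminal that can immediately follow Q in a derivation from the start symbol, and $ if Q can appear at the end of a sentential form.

We compute FOLLOW(Q) using the standard algorithm.
FOLLOW(S) starts with {$}.
FIRST(Q) = {0, 1, 3, ε}
FIRST(R) = {0, 1, 3, ε}
FIRST(S) = {0, 1, 3, ε}
FOLLOW(Q) = {$, 0, 1, 3}
FOLLOW(R) = {$, 0, 1, 3}
FOLLOW(S) = {$, 0, 1, 3}
Therefore, FOLLOW(Q) = {$, 0, 1, 3}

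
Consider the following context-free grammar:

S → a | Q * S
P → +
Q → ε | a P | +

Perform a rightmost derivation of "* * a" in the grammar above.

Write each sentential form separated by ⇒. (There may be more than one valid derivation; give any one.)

S ⇒ Q * S ⇒ Q * Q * S ⇒ Q * Q * a ⇒ Q * * a ⇒ * * a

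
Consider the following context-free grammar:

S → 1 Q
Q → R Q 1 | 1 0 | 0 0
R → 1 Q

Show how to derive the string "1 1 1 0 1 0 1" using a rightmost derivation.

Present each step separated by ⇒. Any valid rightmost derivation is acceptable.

S ⇒ 1 Q ⇒ 1 R Q 1 ⇒ 1 R 1 0 1 ⇒ 1 1 Q 1 0 1 ⇒ 1 1 1 0 1 0 1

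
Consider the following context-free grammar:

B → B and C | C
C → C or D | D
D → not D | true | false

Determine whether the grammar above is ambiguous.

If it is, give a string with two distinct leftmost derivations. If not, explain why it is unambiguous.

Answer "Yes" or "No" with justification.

No - the grammar is unambiguous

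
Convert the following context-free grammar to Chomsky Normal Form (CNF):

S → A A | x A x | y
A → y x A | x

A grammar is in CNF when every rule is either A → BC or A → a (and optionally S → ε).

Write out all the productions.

TX → x; S → y; TY → y; A → x; S → A A; S → TX X0; X0 → A TX; A → TY X1; X1 → TX A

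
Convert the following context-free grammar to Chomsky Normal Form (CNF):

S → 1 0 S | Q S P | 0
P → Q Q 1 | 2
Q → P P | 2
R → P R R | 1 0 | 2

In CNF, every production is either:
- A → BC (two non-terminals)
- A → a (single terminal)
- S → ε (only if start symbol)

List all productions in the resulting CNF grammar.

T1 → 1; T0 → 0; S → 0; P → 2; Q → 2; R → 2; S → T1 X0; X0 → T0 S; S → Q X1; X1 → S P; P → Q X2; X2 → Q T1; Q → P P; R → P X3; X3 → R R; R → T1 T0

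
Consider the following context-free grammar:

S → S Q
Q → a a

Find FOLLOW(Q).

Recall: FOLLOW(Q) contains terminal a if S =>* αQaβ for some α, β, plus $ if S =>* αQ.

We compute FOLLOW(Q) using the standard algorithm.
FOLLOW(S) starts with {$}.
FIRST(Q) = {a}
FIRST(S) = {}
FOLLOW(Q) = {$, a}
FOLLOW(S) = {$, a}
Therefore, FOLLOW(Q) = {$, a}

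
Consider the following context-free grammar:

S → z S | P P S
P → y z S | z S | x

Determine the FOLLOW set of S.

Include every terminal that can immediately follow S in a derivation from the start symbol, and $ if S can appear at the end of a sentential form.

We compute FOLLOW(S) using the standard algorithm.
FOLLOW(S) starts with {$}.
FIRST(P) = {x, y, z}
FIRST(S) = {x, y, z}
FOLLOW(P) = {x, y, z}
FOLLOW(S) = {$, x, y, z}
Therefore, FOLLOW(S) = {$, x, y, z}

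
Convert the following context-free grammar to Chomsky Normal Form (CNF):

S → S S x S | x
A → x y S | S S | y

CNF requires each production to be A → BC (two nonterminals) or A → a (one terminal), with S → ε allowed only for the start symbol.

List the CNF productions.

TX → x; S → x; TY → y; A → y; S → S X0; X0 → S X1; X1 → TX S; A → TX X2; X2 → TY S; A → S S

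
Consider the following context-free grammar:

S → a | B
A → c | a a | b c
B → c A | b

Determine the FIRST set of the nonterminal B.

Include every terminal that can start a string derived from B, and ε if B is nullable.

We compute FIRST(B) using the standard algorithm.
FIRST(A) = {a, b, c}
FIRST(B) = {b, c}
FIRST(S) = {a, b, c}
Therefore, FIRST(B) = {b, c}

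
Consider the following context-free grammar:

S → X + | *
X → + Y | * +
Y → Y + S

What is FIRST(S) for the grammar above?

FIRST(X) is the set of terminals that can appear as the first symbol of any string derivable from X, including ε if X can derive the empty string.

We compute FIRST(S) using the standard algorithm.
FIRST(S) = {*, +}
FIRST(X) = {*, +}
FIRST(Y) = {}
Therefore, FIRST(S) = {*, +}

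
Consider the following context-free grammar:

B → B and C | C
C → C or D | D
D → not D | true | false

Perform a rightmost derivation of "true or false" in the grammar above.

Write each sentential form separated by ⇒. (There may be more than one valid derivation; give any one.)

B ⇒ C ⇒ C or D ⇒ C or false ⇒ D or false ⇒ true or false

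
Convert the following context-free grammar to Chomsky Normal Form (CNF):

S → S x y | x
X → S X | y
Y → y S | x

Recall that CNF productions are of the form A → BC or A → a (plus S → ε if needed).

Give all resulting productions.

TX → x; TY → y; S → x; X → y; Y → x; S → S X0; X0 → TX TY; X → S X; Y → TY S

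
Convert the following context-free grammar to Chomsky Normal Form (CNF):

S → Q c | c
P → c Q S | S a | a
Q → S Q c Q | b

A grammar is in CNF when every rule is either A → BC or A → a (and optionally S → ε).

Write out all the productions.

TC → c; S → c; TA → a; P → a; Q → b; S → Q TC; P → TC X0; X0 → Q S; P → S TA; Q → S X1; X1 → Q X2; X2 → TC Q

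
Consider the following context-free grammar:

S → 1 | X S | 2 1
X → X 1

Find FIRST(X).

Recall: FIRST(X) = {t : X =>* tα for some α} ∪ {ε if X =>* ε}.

We compute FIRST(X) using the standard algorithm.
FIRST(S) = {1, 2}
FIRST(X) = {}
Therefore, FIRST(X) = {}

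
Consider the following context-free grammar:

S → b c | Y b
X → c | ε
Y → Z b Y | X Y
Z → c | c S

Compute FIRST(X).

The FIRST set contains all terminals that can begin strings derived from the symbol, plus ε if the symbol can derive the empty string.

We compute FIRST(X) using the standard algorithm.
FIRST(S) = {b, c}
FIRST(X) = {c, ε}
FIRST(Y) = {c}
FIRST(Z) = {c}
Therefore, FIRST(X) = {c, ε}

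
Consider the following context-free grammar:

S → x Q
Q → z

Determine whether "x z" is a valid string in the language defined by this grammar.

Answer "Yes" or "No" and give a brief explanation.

Yes - a valid derivation exists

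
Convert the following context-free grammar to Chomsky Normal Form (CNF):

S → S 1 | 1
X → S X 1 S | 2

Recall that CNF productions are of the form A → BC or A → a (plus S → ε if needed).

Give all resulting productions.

T1 → 1; S → 1; X → 2; S → S T1; X → S X0; X0 → X X1; X1 → T1 S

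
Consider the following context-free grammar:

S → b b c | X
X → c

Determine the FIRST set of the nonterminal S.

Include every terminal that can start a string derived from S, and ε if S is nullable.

We compute FIRST(S) using the standard algorithm.
FIRST(S) = {b, c}
FIRST(X) = {c}
Therefore, FIRST(S) = {b, c}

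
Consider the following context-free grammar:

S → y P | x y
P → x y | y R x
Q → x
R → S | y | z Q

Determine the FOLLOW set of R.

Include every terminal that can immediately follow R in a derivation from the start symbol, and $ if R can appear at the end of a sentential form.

We compute FOLLOW(R) using the standard algorithm.
FOLLOW(S) starts with {$}.
FIRST(P) = {x, y}
FIRST(Q) = {x}
FIRST(R) = {x, y, z}
FIRST(S) = {x, y}
FOLLOW(P) = {$, x}
FOLLOW(Q) = {x}
FOLLOW(R) = {x}
FOLLOW(S) = {$, x}
Therefore, FOLLOW(R) = {x}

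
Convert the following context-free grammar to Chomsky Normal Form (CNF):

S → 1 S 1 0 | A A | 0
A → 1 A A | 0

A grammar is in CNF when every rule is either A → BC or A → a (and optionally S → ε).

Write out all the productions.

T1 → 1; T0 → 0; S → 0; A → 0; S → T1 X0; X0 → S X1; X1 → T1 T0; S → A A; A → T1 X2; X2 → A A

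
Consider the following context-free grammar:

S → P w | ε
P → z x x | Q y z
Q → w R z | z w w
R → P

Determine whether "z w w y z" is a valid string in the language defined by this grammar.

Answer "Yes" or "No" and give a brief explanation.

No - no valid derivation exists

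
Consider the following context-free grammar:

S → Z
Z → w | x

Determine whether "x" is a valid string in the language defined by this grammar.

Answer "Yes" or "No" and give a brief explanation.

Yes - a valid derivation exists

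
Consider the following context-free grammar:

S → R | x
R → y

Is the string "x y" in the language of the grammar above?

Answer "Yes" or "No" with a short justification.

No - no valid derivation exists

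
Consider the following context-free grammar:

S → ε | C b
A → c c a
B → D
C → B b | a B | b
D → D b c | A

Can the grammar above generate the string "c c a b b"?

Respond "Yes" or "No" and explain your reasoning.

Yes - a valid derivation exists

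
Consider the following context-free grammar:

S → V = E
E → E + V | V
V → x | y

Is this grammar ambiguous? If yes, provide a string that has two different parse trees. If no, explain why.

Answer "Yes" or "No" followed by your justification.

No - the grammar is unambiguous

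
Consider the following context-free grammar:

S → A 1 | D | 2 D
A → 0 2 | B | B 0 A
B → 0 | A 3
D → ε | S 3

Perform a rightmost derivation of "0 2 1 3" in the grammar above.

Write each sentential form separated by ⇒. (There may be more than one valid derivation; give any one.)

S ⇒ D ⇒ S 3 ⇒ A 1 3 ⇒ 0 2 1 3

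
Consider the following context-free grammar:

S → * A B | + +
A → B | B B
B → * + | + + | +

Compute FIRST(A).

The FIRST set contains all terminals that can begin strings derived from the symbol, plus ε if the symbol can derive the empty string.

We compute FIRST(A) using the standard algorithm.
FIRST(A) = {*, +}
FIRST(B) = {*, +}
FIRST(S) = {*, +}
Therefore, FIRST(A) = {*, +}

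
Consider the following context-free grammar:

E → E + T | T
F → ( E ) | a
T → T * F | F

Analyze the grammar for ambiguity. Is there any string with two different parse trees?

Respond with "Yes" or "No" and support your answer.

No - the grammar is unambiguous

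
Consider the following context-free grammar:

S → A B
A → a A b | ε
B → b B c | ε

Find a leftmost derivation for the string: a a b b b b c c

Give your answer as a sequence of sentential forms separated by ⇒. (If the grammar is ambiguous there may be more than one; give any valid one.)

S ⇒ A B ⇒ a A b B ⇒ a a A b b B ⇒ a a b b B ⇒ a a b b b B c ⇒ a a b b b b B c c ⇒ a a b b b b c c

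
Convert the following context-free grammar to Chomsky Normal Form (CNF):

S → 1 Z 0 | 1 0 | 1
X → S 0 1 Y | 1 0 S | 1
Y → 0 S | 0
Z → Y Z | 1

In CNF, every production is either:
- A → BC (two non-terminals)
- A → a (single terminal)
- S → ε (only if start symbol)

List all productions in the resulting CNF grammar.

T1 → 1; T0 → 0; S → 1; X → 1; Y → 0; Z → 1; S → T1 X0; X0 → Z T0; S → T1 T0; X → S X1; X1 → T0 X2; X2 → T1 Y; X → T1 X3; X3 → T0 S; Y → T0 S; Z → Y Z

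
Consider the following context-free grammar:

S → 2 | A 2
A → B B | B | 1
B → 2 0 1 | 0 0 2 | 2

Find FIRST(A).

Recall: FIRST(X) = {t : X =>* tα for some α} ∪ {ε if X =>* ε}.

We compute FIRST(A) using the standard algorithm.
FIRST(A) = {0, 1, 2}
FIRST(B) = {0, 2}
FIRST(S) = {0, 1, 2}
Therefore, FIRST(A) = {0, 1, 2}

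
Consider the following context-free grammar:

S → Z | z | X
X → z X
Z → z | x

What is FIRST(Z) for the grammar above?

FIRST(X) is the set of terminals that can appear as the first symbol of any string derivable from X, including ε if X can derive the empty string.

We compute FIRST(Z) using the standard algorithm.
FIRST(S) = {x, z}
FIRST(X) = {z}
FIRST(Z) = {x, z}
Therefore, FIRST(Z) = {x, z}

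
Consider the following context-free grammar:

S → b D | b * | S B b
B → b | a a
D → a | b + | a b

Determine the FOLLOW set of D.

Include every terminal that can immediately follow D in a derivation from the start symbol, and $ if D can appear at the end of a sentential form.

We compute FOLLOW(D) using the standard algorithm.
FOLLOW(S) starts with {$}.
FIRST(B) = {a, b}
FIRST(D) = {a, b}
FIRST(S) = {b}
FOLLOW(B) = {b}
FOLLOW(D) = {$, a, b}
FOLLOW(S) = {$, a, b}
Therefore, FOLLOW(D) = {$, a, b}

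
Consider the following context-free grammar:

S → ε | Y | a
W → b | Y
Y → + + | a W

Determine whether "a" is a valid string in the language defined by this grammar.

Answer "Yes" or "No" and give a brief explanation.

Yes - a valid derivation exists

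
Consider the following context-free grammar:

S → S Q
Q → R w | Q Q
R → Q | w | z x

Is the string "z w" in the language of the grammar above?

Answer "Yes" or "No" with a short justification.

No - no valid derivation exists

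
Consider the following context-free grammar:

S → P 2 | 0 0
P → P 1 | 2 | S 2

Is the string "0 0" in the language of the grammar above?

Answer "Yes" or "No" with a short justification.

Yes - a valid derivation exists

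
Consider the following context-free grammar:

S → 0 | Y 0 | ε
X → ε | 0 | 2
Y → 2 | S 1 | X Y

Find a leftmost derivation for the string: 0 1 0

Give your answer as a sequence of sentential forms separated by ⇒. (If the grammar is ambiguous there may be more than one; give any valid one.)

S ⇒ Y 0 ⇒ S 1 0 ⇒ 0 1 0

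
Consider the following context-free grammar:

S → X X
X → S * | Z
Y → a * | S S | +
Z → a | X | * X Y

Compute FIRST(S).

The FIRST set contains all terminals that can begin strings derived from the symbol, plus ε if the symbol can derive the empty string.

We compute FIRST(S) using the standard algorithm.
FIRST(S) = {*, a}
FIRST(X) = {*, a}
FIRST(Y) = {*, +, a}
FIRST(Z) = {*, a}
Therefore, FIRST(S) = {*, a}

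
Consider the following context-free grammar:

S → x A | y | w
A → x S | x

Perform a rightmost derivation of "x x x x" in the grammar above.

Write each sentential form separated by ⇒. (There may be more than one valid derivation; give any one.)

S ⇒ x A ⇒ x x S ⇒ x x x A ⇒ x x x x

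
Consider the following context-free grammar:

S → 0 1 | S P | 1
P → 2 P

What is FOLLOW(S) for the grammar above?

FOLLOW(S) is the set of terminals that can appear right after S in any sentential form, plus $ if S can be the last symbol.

We compute FOLLOW(S) using the standard algorithm.
FOLLOW(S) starts with {$}.
FIRST(P) = {2}
FIRST(S) = {0, 1}
FOLLOW(P) = {$, 2}
FOLLOW(S) = {$, 2}
Therefore, FOLLOW(S) = {$, 2}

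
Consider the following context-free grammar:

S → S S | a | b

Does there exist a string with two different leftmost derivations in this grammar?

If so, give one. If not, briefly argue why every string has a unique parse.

Yes - the string 'a b b a' has two distinct leftmost derivations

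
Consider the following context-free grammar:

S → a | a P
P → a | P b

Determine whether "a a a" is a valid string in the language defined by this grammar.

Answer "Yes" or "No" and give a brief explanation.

No - no valid derivation exists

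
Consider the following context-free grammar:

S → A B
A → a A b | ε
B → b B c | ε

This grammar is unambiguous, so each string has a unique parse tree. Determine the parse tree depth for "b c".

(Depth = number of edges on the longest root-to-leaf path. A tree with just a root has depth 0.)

3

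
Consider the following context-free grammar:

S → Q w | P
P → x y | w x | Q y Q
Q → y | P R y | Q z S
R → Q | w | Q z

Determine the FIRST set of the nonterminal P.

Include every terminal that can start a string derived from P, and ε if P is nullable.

We compute FIRST(P) using the standard algorithm.
FIRST(P) = {w, x, y}
FIRST(Q) = {w, x, y}
FIRST(R) = {w, x, y}
FIRST(S) = {w, x, y}
Therefore, FIRST(P) = {w, x, y}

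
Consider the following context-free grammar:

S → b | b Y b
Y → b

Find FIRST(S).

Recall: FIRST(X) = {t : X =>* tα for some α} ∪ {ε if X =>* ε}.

We compute FIRST(S) using the standard algorithm.
FIRST(S) = {b}
FIRST(Y) = {b}
Therefore, FIRST(S) = {b}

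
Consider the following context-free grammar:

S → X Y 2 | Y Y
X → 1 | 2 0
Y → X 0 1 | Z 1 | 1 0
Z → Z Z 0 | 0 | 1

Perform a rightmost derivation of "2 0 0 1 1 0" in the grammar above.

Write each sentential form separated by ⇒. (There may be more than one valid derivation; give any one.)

S ⇒ Y Y ⇒ Y 1 0 ⇒ X 0 1 1 0 ⇒ 2 0 0 1 1 0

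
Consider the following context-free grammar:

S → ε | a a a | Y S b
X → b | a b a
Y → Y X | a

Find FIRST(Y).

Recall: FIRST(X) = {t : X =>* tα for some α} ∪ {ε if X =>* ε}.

We compute FIRST(Y) using the standard algorithm.
FIRST(S) = {a, ε}
FIRST(X) = {a, b}
FIRST(Y) = {a}
Therefore, FIRST(Y) = {a}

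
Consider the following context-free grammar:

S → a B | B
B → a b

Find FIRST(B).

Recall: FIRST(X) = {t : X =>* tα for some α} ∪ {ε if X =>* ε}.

We compute FIRST(B) using the standard algorithm.
FIRST(B) = {a}
FIRST(S) = {a}
Therefore, FIRST(B) = {a}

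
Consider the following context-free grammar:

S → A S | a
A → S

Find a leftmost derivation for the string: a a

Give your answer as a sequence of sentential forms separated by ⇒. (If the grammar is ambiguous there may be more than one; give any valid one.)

S ⇒ A S ⇒ S S ⇒ a S ⇒ a a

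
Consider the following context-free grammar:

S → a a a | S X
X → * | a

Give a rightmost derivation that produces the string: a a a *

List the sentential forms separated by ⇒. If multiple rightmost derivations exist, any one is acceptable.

S ⇒ S X ⇒ S * ⇒ a a a *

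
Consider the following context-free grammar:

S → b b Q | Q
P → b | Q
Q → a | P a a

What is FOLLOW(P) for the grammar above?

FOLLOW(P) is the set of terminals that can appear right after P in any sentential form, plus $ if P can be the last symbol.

We compute FOLLOW(P) using the standard algorithm.
FOLLOW(S) starts with {$}.
FIRST(P) = {a, b}
FIRST(Q) = {a, b}
FIRST(S) = {a, b}
FOLLOW(P) = {a}
FOLLOW(Q) = {$, a}
FOLLOW(S) = {$}
Therefore, FOLLOW(P) = {a}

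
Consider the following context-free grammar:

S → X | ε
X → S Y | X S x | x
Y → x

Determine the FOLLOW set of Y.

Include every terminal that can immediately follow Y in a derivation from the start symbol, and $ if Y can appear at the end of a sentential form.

We compute FOLLOW(Y) using the standard algorithm.
FOLLOW(S) starts with {$}.
FIRST(S) = {x, ε}
FIRST(X) = {x}
FIRST(Y) = {x}
FOLLOW(S) = {$, x}
FOLLOW(X) = {$, x}
FOLLOW(Y) = {$, x}
Therefore, FOLLOW(Y) = {$, x}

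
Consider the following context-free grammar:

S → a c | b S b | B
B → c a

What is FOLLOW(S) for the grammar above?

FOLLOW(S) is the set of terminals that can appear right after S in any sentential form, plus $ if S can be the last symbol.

We compute FOLLOW(S) using the standard algorithm.
FOLLOW(S) starts with {$}.
FIRST(B) = {c}
FIRST(S) = {a, b, c}
FOLLOW(B) = {$, b}
FOLLOW(S) = {$, b}
Therefore, FOLLOW(S) = {$, b}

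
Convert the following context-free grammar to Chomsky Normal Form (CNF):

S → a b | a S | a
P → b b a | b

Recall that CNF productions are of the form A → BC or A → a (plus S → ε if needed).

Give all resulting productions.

TA → a; TB → b; S → a; P → b; S → TA TB; S → TA S; P → TB X0; X0 → TB TA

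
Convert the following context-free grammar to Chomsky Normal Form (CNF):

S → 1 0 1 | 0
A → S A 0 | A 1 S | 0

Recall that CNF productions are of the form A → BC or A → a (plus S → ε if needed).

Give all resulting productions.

T1 → 1; T0 → 0; S → 0; A → 0; S → T1 X0; X0 → T0 T1; A → S X1; X1 → A T0; A → A X2; X2 → T1 S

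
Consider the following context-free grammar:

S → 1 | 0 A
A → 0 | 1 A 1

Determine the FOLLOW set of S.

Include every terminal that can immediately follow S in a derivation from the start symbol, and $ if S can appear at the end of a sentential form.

We compute FOLLOW(S) using the standard algorithm.
FOLLOW(S) starts with {$}.
FIRST(A) = {0, 1}
FIRST(S) = {0, 1}
FOLLOW(A) = {$, 1}
FOLLOW(S) = {$}
Therefore, FOLLOW(S) = {$}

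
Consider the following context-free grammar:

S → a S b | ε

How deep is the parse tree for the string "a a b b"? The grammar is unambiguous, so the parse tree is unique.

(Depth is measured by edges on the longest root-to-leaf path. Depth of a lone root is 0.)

3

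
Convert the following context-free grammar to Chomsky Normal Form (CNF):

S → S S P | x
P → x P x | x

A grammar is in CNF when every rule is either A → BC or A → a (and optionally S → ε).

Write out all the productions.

S → x; TX → x; P → x; S → S X0; X0 → S P; P → TX X1; X1 → P TX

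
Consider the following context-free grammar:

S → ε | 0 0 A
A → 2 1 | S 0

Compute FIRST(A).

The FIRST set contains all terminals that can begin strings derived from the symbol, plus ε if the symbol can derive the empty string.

We compute FIRST(A) using the standard algorithm.
FIRST(A) = {0, 2}
FIRST(S) = {0, ε}
Therefore, FIRST(A) = {0, 2}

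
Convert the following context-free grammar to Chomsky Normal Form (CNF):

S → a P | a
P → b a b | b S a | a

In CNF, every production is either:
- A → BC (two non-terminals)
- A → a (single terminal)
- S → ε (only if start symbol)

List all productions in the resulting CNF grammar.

TA → a; S → a; TB → b; P → a; S → TA P; P → TB X0; X0 → TA TB; P → TB X1; X1 → S TA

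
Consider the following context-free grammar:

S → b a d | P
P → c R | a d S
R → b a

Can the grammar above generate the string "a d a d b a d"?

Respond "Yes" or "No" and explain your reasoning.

Yes - a valid derivation exists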